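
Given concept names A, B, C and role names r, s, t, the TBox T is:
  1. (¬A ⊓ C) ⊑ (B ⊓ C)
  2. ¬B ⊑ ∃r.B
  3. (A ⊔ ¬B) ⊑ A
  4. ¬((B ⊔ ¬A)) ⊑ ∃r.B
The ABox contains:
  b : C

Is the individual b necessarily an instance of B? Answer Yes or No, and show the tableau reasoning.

1. b : B?  L(b) = {C} ∪ {¬B}
   apply at b: ¬B⊑∃r.B
   open: L(b) ⊇ {A, C, ¬B, ∃r.B} (+ ∃-successors) — b ∉ B possible
2. Hence b : B: not entailed.

No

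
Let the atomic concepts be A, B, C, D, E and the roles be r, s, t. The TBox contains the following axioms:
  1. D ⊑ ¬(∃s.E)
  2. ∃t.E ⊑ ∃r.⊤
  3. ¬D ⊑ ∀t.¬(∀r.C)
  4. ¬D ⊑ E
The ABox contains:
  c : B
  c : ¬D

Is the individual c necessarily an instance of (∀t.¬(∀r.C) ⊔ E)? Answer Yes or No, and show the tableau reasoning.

Yes

1. c : (∀t.¬(∀r.C) ⊔ E)?  L(c) = {B, ¬D} ∪ {(∃t.∀r.C ⊓ ¬E)}
   clash {E, ¬E} at c — c ∈ (∀t.¬(∀r.C) ⊔ E)
2. Hence c : (∀t.¬(∀r.C) ⊔ E): entailed.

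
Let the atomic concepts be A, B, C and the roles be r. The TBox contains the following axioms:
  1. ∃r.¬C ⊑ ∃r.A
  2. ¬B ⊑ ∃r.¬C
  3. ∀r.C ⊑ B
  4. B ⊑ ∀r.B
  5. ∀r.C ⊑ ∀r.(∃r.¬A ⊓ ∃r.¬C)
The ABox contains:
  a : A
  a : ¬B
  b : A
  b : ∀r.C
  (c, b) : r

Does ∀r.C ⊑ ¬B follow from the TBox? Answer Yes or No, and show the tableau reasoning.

1. ∀r.C ⊑ ¬B  ⇔  (∀r.C ⊓ B) unsat w.r.t. T
   apply at x₀: B⊑∀r.B; ∀r.C⊑∀r.(∃r.¬A ⊓ ∃r.¬C)
   open: L(x₀) ⊇ {B, ∀r.(∃r.¬A ⊓ ∃r.¬C), ∀r.B, ∀r.C}
2. Hence ∀r.C ⊑ ¬B: not entailed.

No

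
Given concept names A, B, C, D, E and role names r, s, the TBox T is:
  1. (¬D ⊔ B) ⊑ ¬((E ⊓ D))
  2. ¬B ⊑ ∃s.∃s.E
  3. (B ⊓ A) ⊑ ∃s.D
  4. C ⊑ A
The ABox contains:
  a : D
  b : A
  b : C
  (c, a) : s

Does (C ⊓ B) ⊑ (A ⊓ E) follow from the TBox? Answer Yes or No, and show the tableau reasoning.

No

1. (C ⊓ B) ⊑ (A ⊓ E)  ⇔  ((C ⊓ B) ⊓ (¬A ⊔ ¬E)) unsat w.r.t. T
   apply at x₀: C⊑A
   open: L(x₀) ⊇ {A, B, C, ¬E, ∃s.D} (+ ∃-successors)
2. Hence (C ⊓ B) ⊑ (A ⊓ E): not entailed.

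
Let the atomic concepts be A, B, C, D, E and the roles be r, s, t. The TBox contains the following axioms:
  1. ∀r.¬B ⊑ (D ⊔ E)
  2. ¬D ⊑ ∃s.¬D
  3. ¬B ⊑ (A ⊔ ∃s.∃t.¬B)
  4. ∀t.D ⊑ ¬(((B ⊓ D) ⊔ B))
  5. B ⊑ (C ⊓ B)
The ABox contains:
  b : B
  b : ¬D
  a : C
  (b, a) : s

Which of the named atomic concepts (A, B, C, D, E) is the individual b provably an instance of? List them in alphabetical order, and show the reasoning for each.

{B, C}

1. b : A?  L(b) = {B, ¬D} ∪ {¬A}
   apply at b: ¬D⊑∃s.¬D; B⊑(C ⊓ B)
   open: L(b) ⊇ {B, C, ¬A, ¬D, ∃r.B, …} (+ ∃-successors) — b ∉ A possible
2. b : B?  L(b) = {B, ¬D} ∪ {¬B}
   clash {B, ¬B} at b — b ∈ B
3. b : C?  L(b) = {B, ¬D} ∪ {¬C}
   clash {C, ¬C} at b — b ∈ C
4. b : D?  L(b) = {B, ¬D} ∪ {¬D}
   apply at b: ¬D⊑∃s.¬D; B⊑(C ⊓ B)
   open: L(b) ⊇ {B, C, ¬D, ∃r.B, ∃s.¬D, …} (+ ∃-successors) — b ∉ D possible
5. b : E?  L(b) = {B, ¬D} ∪ {¬E}
   apply at b: ¬D⊑∃s.¬D; B⊑(C ⊓ B)
   open: L(b) ⊇ {B, C, ¬D, ¬E, ∃r.B, …} (+ ∃-successors) — b ∉ E possible
6. Entailed for b: {B, C}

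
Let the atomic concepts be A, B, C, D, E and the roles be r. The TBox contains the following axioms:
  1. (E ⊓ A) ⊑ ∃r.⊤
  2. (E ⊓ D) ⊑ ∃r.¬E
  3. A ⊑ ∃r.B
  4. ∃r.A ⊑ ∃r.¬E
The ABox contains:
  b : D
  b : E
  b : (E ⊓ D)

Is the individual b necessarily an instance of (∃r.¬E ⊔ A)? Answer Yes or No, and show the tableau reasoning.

1. b : (∃r.¬E ⊔ A)?  L(b) = {D, E, (E ⊓ D)} ∪ {(∀r.E ⊓ ¬A)}
   clash {E, ¬E} at an ∃-successor — b ∈ (∃r.¬E ⊔ A)
2. Hence b : (∃r.¬E ⊔ A): entailed.

Yes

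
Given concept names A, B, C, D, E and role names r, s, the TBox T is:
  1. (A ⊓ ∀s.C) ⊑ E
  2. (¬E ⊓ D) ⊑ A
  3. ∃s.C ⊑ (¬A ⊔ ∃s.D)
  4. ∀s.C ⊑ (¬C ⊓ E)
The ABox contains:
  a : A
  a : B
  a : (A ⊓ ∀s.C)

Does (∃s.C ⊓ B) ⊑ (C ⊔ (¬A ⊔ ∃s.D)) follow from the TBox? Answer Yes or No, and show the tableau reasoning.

1. (∃s.C ⊓ B) ⊑ (C ⊔ (¬A ⊔ ∃s.D))  ⇔  ((∃s.C ⊓ B) ⊓ (¬C ⊓ (A ⊓ ∀s.¬D))) unsat w.r.t. T
   all branches close; clash {D, ¬D} at an ∃-successor
2. Hence (∃s.C ⊓ B) ⊑ (C ⊔ (¬A ⊔ ∃s.D)): entailed.

Yes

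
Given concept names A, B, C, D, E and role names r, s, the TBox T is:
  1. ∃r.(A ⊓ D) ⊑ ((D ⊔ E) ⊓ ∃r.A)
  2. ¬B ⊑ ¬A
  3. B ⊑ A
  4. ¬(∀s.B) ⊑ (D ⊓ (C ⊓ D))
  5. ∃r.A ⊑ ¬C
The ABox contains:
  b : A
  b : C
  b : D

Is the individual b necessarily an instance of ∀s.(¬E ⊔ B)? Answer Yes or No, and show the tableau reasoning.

No

1. b : ∀s.(¬E ⊔ B)?  L(b) = {A, C, D} ∪ {∃s.(E ⊓ ¬B)}
   open: L(b) ⊇ {A, B, C, D, ∀r.(¬A ⊔ ¬D), …} (+ ∃-successors) — b ∉ ∀s.(¬E ⊔ B) possible
2. Hence b : ∀s.(¬E ⊔ B): not entailed.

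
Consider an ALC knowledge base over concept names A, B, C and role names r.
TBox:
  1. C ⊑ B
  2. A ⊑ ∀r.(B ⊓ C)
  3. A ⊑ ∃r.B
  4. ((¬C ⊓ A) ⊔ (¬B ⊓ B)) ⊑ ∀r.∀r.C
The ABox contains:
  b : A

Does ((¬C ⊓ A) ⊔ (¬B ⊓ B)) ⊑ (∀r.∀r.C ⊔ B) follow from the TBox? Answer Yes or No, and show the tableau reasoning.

1. ((¬C ⊓ A) ⊔ (¬B ⊓ B)) ⊑ (∀r.∀r.C ⊔ B)  ⇔  (((¬C ⊓ A) ⊔ (¬B ⊓ B)) ⊓ (∃r.∃r.¬C ⊓ ¬B)) unsat w.r.t. T
   all branches close; clash {B, ¬B} at x₀
2. Hence ((¬C ⊓ A) ⊔ (¬B ⊓ B)) ⊑ (∀r.∀r.C ⊔ B): entailed.

Yes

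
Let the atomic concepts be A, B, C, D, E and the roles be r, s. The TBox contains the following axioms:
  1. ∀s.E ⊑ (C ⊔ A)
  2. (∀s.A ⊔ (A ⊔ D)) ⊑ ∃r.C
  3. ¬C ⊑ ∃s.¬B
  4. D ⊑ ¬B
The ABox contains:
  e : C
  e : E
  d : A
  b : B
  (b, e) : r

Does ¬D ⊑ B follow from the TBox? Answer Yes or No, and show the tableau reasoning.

1. ¬D ⊑ B  ⇔  (¬D ⊓ ¬B) unsat w.r.t. T
   open: L(x₀) ⊇ {C, ¬A, ¬B, ¬D, ∃s.¬A, …} (+ ∃-successors)
2. Hence ¬D ⊑ B: not entailed.

No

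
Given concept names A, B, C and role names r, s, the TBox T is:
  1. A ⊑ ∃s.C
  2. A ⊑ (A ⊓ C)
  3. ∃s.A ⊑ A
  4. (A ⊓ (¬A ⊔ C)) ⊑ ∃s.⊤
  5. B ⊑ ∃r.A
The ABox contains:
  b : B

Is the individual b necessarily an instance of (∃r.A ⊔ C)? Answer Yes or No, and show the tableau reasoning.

1. b : (∃r.A ⊔ C)?  L(b) = {B} ∪ {(∀r.¬A ⊓ ¬C)}
   clash {C, ¬C} at b — b ∈ (∃r.A ⊔ C)
2. Hence b : (∃r.A ⊔ C): entailed.

Yes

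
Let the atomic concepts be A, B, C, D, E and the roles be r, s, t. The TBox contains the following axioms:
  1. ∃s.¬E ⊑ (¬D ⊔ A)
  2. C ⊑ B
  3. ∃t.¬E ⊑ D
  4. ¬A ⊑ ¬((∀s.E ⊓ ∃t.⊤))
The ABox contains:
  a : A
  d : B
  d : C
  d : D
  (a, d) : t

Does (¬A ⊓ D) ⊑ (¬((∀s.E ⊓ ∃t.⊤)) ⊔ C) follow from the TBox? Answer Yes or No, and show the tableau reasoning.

Yes

1. (¬A ⊓ D) ⊑ (¬((∀s.E ⊓ ∃t.⊤)) ⊔ C)  ⇔  ((¬A ⊓ D) ⊓ ((∀s.E ⊓ ∃t.⊤) ⊓ ¬C)) unsat w.r.t. T
   all branches close; clash ⊥ at an ∃-successor
2. Hence (¬A ⊓ D) ⊑ (¬((∀s.E ⊓ ∃t.⊤)) ⊔ C): entailed.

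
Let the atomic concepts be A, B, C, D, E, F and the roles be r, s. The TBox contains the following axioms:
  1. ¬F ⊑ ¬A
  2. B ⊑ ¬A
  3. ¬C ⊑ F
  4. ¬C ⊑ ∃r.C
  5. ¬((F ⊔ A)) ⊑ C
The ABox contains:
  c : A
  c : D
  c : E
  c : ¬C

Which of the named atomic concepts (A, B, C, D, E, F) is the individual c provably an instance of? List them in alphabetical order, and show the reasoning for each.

{A, D, E, F}

1. c : A?  L(c) = {A, D, E, ¬C} ∪ {¬A}
   clash {A, ¬A} at c — c ∈ A
2. c : B?  L(c) = {A, D, E, ¬C} ∪ {¬B}
   apply at c: ¬C⊑F; ¬C⊑∃r.C
   open: L(c) ⊇ {A, D, E, F, ¬B, …} (+ ∃-successors) — c ∉ B possible
3. c : C?  L(c) = {A, D, E, ¬C} ∪ {¬C}
   apply at c: ¬C⊑F; ¬C⊑∃r.C
   open: L(c) ⊇ {A, D, E, F, ¬B, …} (+ ∃-successors) — c ∉ C possible
4. c : D?  L(c) = {A, D, E, ¬C} ∪ {¬D}
   clash {D, ¬D} at c — c ∈ D
5. c : E?  L(c) = {A, D, E, ¬C} ∪ {¬E}
   clash {E, ¬E} at c — c ∈ E
6. c : F?  L(c) = {A, D, E, ¬C} ∪ {¬F}
   clash {F, ¬F} at c — c ∈ F
7. Entailed for c: {A, D, E, F}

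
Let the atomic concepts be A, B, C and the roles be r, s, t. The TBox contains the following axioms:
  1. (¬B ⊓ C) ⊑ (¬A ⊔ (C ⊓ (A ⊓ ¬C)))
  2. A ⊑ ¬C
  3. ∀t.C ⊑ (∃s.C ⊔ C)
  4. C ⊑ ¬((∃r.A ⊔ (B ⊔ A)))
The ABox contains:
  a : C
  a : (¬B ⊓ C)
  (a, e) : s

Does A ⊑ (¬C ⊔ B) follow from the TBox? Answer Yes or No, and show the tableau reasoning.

Yes

1. A ⊑ (¬C ⊔ B)  ⇔  (A ⊓ (C ⊓ ¬B)) unsat w.r.t. T
   all branches close; clash {C, ¬C} at x₀
2. Hence A ⊑ (¬C ⊔ B): entailed.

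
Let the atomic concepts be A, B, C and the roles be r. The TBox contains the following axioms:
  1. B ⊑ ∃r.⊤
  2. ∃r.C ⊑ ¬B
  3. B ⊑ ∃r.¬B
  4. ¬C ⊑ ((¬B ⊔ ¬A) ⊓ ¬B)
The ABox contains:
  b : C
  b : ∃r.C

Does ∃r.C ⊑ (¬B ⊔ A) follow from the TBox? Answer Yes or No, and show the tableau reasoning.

Yes

1. ∃r.C ⊑ (¬B ⊔ A)  ⇔  (∃r.C ⊓ (B ⊓ ¬A)) unsat w.r.t. T
   all branches close; clash {B, ¬B} at x₀
2. Hence ∃r.C ⊑ (¬B ⊔ A): entailed.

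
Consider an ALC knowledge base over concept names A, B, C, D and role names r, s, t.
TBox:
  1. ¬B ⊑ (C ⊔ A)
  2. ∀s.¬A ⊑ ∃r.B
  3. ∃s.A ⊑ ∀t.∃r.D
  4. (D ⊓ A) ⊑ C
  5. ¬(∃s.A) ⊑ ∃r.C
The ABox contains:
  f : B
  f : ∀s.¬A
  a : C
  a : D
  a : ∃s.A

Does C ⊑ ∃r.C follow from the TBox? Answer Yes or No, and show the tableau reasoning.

No

1. C ⊑ ∃r.C  ⇔  (C ⊓ ∀r.¬C) unsat w.r.t. T
   open: L(x₀) ⊇ {B, C, ∀r.¬C, ∀t.∃r.D, ∃s.A} (+ ∃-successors)
2. Hence C ⊑ ∃r.C: not entailed.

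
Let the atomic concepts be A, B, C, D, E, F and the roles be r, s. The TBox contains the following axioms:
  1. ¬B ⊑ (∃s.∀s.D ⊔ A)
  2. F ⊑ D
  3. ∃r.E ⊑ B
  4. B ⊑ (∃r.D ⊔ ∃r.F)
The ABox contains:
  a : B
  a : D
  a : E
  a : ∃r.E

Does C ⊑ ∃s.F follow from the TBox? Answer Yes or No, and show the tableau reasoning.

No

1. C ⊑ ∃s.F  ⇔  (C ⊓ ∀s.¬F) unsat w.r.t. T
   open: L(x₀) ⊇ {C, ¬B, ¬F, ∀r.¬E, ∀s.¬F, …} (+ ∃-successors)
2. Hence C ⊑ ∃s.F: not entailed.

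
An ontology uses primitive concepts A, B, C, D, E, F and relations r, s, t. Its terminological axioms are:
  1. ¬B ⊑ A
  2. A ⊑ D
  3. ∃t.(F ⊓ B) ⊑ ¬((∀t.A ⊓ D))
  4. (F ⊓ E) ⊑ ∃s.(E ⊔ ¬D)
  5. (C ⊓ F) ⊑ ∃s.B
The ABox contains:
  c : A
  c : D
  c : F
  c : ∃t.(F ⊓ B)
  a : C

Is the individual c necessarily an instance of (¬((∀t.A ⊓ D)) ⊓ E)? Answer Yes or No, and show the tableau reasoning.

1. c : (¬((∀t.A ⊓ D)) ⊓ E)?  L(c) = {A, D, F, ∃t.(F ⊓ B)} ∪ {((∀t.A ⊓ D) ⊔ ¬E)}
   apply at c: ∃t.(F ⊓ B)⊑¬((∀t.A ⊓ D))
   open: L(c) ⊇ {A, D, F, ¬C, ¬E, …} (+ ∃-successors) — c ∉ (¬((∀t.A ⊓ D)) ⊓ E) possible
2. Hence c : (¬((∀t.A ⊓ D)) ⊓ E): not entailed.

No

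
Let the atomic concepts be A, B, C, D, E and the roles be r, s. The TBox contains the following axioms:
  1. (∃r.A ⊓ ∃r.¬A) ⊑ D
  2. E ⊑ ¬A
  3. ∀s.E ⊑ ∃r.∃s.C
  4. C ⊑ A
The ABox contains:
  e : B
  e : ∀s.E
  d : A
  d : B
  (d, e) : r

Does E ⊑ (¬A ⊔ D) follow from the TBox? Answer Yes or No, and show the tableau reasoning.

Yes

1. E ⊑ (¬A ⊔ D)  ⇔  (E ⊓ (A ⊓ ¬D)) unsat w.r.t. T
   all branches close; clash {A, ¬A} at x₀
2. Hence E ⊑ (¬A ⊔ D): entailed.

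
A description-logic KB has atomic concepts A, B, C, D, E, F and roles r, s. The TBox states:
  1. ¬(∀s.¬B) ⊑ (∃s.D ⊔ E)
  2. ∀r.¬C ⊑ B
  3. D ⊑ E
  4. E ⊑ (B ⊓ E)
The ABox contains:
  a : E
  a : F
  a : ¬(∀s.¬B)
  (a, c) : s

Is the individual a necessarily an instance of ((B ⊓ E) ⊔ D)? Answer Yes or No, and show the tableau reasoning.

1. a : ((B ⊓ E) ⊔ D)?  L(a) = {E, F, ¬(∀s.¬B)} ∪ {((¬B ⊔ ¬E) ⊓ ¬D)}
   clash {E, ¬E} at a — a ∈ ((B ⊓ E) ⊔ D)
2. Hence a : ((B ⊓ E) ⊔ D): entailed.

Yes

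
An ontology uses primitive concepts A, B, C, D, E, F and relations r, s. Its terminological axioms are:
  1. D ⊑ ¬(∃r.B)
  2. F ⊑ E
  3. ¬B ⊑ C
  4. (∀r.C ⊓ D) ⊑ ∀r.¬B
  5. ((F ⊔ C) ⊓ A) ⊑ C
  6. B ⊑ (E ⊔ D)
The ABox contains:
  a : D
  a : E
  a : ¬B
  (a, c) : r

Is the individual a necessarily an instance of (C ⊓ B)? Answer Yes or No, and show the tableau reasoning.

1. a : (C ⊓ B)?  L(a) = {D, E, ¬B} ∪ {(¬C ⊔ ¬B)}
   apply at a: D⊑¬(∃r.B); ¬B⊑C
   open: L(a) ⊇ {C, D, E, ¬B, ∀r.¬B} — a ∉ (C ⊓ B) possible
2. Hence a : (C ⊓ B): not entailed.

No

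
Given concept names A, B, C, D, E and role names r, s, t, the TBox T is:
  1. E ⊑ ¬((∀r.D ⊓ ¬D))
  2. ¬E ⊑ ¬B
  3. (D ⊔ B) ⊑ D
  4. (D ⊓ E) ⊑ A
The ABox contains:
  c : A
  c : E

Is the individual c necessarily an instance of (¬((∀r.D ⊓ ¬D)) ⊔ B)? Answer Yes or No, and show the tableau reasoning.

Yes

1. c : (¬((∀r.D ⊓ ¬D)) ⊔ B)?  L(c) = {A, E} ∪ {((∀r.D ⊓ ¬D) ⊓ ¬B)}
   clash {D, ¬D} at c — c ∈ (¬((∀r.D ⊓ ¬D)) ⊔ B)
2. Hence c : (¬((∀r.D ⊓ ¬D)) ⊔ B): entailed.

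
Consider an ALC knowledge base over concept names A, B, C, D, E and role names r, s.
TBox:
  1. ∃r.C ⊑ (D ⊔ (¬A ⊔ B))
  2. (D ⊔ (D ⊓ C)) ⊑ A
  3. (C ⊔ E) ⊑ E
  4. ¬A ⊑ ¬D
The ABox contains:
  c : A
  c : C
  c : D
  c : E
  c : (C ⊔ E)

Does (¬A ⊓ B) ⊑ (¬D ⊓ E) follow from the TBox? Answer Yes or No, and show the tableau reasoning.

1. (¬A ⊓ B) ⊑ (¬D ⊓ E)  ⇔  ((¬A ⊓ B) ⊓ (D ⊔ ¬E)) unsat w.r.t. T
   apply at x₀: ¬A⊑¬D
   open: L(x₀) ⊇ {B, ¬A, ¬C, ¬D, ¬E, …}
2. Hence (¬A ⊓ B) ⊑ (¬D ⊓ E): not entailed.

No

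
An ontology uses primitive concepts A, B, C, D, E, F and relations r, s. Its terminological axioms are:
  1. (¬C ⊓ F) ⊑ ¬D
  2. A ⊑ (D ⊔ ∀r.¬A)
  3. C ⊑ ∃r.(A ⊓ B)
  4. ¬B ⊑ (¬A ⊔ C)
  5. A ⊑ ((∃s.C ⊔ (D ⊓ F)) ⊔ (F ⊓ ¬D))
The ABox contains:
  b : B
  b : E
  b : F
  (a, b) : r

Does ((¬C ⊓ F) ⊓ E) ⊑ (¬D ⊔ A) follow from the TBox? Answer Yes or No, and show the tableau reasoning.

1. ((¬C ⊓ F) ⊓ E) ⊑ (¬D ⊔ A)  ⇔  (((¬C ⊓ F) ⊓ E) ⊓ (D ⊓ ¬A)) unsat w.r.t. T
   all branches close; clash {D, ¬D} at x₀
2. Hence ((¬C ⊓ F) ⊓ E) ⊑ (¬D ⊔ A): entailed.

Yes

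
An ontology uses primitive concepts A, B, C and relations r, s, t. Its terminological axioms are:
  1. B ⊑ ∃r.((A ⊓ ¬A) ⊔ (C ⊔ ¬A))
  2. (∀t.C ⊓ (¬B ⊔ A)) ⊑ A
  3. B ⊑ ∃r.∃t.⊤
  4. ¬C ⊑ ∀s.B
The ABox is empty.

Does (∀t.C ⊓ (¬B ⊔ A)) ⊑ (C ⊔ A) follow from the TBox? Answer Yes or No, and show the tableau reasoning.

Yes

1. (∀t.C ⊓ (¬B ⊔ A)) ⊑ (C ⊔ A)  ⇔  ((∀t.C ⊓ (¬B ⊔ A)) ⊓ (¬C ⊓ ¬A)) unsat w.r.t. T
   all branches close; clash {A, ¬A} at x₀
2. Hence (∀t.C ⊓ (¬B ⊔ A)) ⊑ (C ⊔ A): entailed.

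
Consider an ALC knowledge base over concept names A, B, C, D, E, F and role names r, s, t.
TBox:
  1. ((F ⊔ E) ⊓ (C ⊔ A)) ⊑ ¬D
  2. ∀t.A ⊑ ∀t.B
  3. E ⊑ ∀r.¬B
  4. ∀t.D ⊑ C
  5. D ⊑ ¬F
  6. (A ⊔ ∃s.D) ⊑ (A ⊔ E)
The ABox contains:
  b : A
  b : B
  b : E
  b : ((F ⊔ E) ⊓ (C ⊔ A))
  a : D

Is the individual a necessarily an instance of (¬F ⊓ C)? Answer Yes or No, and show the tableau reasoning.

No

1. a : (¬F ⊓ C)?  L(a) = {D} ∪ {(F ⊔ ¬C)}
   apply at a: D⊑¬F
   open: L(a) ⊇ {D, ¬A, ¬C, ¬E, ¬F, …} (+ ∃-successors) — a ∉ (¬F ⊓ C) possible
2. Hence a : (¬F ⊓ C): not entailed.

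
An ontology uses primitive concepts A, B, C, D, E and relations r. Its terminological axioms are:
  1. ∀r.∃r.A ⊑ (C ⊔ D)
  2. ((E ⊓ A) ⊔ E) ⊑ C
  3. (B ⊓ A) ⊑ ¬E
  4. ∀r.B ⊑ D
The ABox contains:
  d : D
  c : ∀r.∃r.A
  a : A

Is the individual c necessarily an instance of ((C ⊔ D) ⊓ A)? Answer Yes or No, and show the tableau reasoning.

No

1. c : ((C ⊔ D) ⊓ A)?  L(c) = {∀r.∃r.A} ∪ {((¬C ⊓ ¬D) ⊔ ¬A)}
   apply at c: ∀r.∃r.A⊑(C ⊔ D)
   open: L(c) ⊇ {C, ¬A, ¬B, ¬E, ∀r.∃r.A, …} (+ ∃-successors) — c ∉ ((C ⊔ D) ⊓ A) possible
2. Hence c : ((C ⊔ D) ⊓ A): not entailed.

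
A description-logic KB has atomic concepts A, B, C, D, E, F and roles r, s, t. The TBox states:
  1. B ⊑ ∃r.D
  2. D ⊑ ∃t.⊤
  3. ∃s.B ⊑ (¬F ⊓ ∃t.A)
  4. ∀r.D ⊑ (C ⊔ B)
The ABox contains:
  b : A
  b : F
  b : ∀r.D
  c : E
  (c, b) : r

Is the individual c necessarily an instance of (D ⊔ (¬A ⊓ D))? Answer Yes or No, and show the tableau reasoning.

No

1. c : (D ⊔ (¬A ⊓ D))?  L(c) = {E} ∪ {(¬D ⊓ (A ⊔ ¬D))}
   open: L(c) ⊇ {E, ¬B, ¬D, ∀s.¬B, ∃r.¬D} (+ ∃-successors) — c ∉ (D ⊔ (¬A ⊓ D)) possible
2. Hence c : (D ⊔ (¬A ⊓ D)): not entailed.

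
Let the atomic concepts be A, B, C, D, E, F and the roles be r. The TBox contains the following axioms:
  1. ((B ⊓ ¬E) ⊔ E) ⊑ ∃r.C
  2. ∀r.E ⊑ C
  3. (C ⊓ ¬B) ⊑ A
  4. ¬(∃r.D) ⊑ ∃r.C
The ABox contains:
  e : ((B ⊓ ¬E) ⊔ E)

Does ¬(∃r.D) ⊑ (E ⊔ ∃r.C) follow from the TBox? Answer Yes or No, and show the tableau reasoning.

Yes

1. ¬(∃r.D) ⊑ (E ⊔ ∃r.C)  ⇔  (∀r.¬D ⊓ (¬E ⊓ ∀r.¬C)) unsat w.r.t. T
   all branches close; clash {C, ¬C} at an ∃-successor
2. Hence ¬(∃r.D) ⊑ (E ⊔ ∃r.C): entailed.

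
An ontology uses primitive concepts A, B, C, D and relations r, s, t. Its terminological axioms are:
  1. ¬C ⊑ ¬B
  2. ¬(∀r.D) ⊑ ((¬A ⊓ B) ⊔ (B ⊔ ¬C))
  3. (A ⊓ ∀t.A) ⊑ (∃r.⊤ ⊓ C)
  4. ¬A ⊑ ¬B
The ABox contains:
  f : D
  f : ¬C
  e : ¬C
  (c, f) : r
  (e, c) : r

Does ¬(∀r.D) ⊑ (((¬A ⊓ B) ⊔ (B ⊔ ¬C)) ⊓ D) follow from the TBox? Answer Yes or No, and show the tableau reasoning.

No

1. ¬(∀r.D) ⊑ (((¬A ⊓ B) ⊔ (B ⊔ ¬C)) ⊓ D)  ⇔  (∃r.¬D ⊓ (((A ⊔ ¬B) ⊓ (¬B ⊓ C)) ⊔ ¬D)) unsat w.r.t. T
   apply at x₀: ¬(∀r.D)⊑((¬A ⊓ B) ⊔ (B ⊔ ¬C))
   open: L(x₀) ⊇ {A, B, C, ¬D, ∃r.¬D, …} (+ ∃-successors)
2. Hence ¬(∀r.D) ⊑ (((¬A ⊓ B) ⊔ (B ⊔ ¬C)) ⊓ D): not entailed.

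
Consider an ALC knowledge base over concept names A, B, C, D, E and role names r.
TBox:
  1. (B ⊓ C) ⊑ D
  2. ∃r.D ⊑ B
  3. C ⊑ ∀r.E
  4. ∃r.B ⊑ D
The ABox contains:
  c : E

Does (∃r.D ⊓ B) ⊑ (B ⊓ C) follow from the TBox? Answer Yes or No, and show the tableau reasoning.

1. (∃r.D ⊓ B) ⊑ (B ⊓ C)  ⇔  ((∃r.D ⊓ B) ⊓ (¬B ⊔ ¬C)) unsat w.r.t. T
   open: L(x₀) ⊇ {B, ¬C, ∀r.¬B, ∃r.D} (+ ∃-successors)
2. Hence (∃r.D ⊓ B) ⊑ (B ⊓ C): not entailed.

No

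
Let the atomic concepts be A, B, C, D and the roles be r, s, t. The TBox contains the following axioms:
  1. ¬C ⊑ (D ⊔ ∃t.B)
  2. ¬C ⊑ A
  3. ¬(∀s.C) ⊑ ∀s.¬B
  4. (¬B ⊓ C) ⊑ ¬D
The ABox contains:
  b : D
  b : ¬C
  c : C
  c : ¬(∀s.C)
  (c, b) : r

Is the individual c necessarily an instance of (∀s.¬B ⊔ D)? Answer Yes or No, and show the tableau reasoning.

1. c : (∀s.¬B ⊔ D)?  L(c) = {C, ¬(∀s.C)} ∪ {(∃s.B ⊓ ¬D)}
   clash {B, ¬B} at an ∃-successor — c ∈ (∀s.¬B ⊔ D)
2. Hence c : (∀s.¬B ⊔ D): entailed.

Yes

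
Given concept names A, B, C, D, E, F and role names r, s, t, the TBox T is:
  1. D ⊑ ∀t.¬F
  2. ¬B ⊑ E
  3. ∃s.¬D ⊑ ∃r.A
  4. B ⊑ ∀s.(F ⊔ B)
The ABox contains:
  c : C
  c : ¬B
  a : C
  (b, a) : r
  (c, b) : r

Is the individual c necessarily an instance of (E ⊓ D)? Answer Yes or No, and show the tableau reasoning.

1. c : (E ⊓ D)?  L(c) = {C, ¬B} ∪ {(¬E ⊔ ¬D)}
   apply at c: ¬B⊑E
   open: L(c) ⊇ {C, E, ¬B, ¬D, ∀s.D} — c ∉ (E ⊓ D) possible
2. Hence c : (E ⊓ D): not entailed.

No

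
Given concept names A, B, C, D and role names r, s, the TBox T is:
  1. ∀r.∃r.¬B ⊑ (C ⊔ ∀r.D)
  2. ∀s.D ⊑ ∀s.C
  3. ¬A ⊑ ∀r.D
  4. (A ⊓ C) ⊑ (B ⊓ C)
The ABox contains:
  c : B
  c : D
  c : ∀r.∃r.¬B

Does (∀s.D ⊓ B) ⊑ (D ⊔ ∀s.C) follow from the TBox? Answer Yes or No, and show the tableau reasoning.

Yes

1. (∀s.D ⊓ B) ⊑ (D ⊔ ∀s.C)  ⇔  ((∀s.D ⊓ B) ⊓ (¬D ⊓ ∃s.¬C)) unsat w.r.t. T
   all branches close; clash {C, ¬C} at an ∃-successor
2. Hence (∀s.D ⊓ B) ⊑ (D ⊔ ∀s.C): entailed.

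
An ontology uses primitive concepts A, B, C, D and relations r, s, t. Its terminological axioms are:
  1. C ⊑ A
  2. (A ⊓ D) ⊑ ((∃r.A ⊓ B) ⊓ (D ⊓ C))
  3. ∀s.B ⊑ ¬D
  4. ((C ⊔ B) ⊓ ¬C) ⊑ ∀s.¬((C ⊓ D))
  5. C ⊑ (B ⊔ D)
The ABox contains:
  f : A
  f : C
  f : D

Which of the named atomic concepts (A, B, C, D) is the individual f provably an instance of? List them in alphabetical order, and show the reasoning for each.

1. f : A?  L(f) = {A, C, D} ∪ {¬A}
   clash {A, ¬A} at f — f ∈ A
2. f : B?  L(f) = {A, C, D} ∪ {¬B}
   clash {D, ¬D} at f — f ∈ B
3. f : C?  L(f) = {A, C, D} ∪ {¬C}
   clash {C, ¬C} at f — f ∈ C
4. f : D?  L(f) = {A, C, D} ∪ {¬D}
   clash {D, ¬D} at f — f ∈ D
5. Entailed for f: {A, B, C, D}

{A, B, C, D}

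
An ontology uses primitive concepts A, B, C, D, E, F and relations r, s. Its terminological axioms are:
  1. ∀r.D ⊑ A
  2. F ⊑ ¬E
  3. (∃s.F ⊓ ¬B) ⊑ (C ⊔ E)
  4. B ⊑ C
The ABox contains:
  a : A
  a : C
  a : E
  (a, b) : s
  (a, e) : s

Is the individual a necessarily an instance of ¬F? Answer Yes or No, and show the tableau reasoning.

Yes

1. a : ¬F?  L(a) = {A, C, E} ∪ {F}
   clash {E, ¬E} at a — a ∈ ¬F
2. Hence a : ¬F: entailed.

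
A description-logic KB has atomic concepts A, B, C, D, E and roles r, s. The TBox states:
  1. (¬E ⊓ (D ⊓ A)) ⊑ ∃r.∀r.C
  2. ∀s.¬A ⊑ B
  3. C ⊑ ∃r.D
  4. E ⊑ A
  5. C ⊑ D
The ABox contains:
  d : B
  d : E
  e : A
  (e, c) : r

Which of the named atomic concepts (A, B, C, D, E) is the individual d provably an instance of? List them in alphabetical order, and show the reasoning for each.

{A, B, E}

1. d : A?  L(d) = {B, E} ∪ {¬A}
   clash {A, ¬A} at d — d ∈ A
2. d : B?  L(d) = {B, E} ∪ {¬B}
   clash {B, ¬B} at d — d ∈ B
3. d : C?  L(d) = {B, E} ∪ {¬C}
   apply at d: E⊑A
   open: L(d) ⊇ {A, B, E, ¬C} — d ∉ C possible
4. d : D?  L(d) = {B, E} ∪ {¬D}
   apply at d: E⊑A
   open: L(d) ⊇ {A, B, E, ¬C, ¬D} — d ∉ D possible
5. d : E?  L(d) = {B, E} ∪ {¬E}
   clash {E, ¬E} at d — d ∈ E
6. Entailed for d: {A, B, E}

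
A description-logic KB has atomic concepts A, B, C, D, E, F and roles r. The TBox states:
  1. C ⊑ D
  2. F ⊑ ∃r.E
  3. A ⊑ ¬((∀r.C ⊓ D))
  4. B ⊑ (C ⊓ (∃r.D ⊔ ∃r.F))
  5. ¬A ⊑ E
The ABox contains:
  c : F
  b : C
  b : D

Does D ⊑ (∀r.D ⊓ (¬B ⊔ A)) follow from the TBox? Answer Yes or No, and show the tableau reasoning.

1. D ⊑ (∀r.D ⊓ (¬B ⊔ A))  ⇔  (D ⊓ (∃r.¬D ⊔ (B ⊓ ¬A))) unsat w.r.t. T
   open: L(x₀) ⊇ {A, D, ¬B, ¬F, ∃r.¬C, …} (+ ∃-successors)
2. Hence D ⊑ (∀r.D ⊓ (¬B ⊔ A)): not entailed.

No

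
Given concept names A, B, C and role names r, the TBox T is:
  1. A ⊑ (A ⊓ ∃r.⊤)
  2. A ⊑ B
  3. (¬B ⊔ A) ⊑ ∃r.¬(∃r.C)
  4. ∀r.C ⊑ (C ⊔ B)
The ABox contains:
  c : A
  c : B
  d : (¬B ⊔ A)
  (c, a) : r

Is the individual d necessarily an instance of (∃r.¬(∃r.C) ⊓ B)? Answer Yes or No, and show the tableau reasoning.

1. d : (∃r.¬(∃r.C) ⊓ B)?  L(d) = {(¬B ⊔ A)} ∪ {(∀r.∃r.C ⊔ ¬B)}
   apply at d: (¬B ⊔ A)⊑∃r.¬(∃r.C)
   open: L(d) ⊇ {¬A, ¬B, ∃r.¬C, ∃r.∀r.¬C} (+ ∃-successors) — d ∉ (∃r.¬(∃r.C) ⊓ B) possible
2. Hence d : (∃r.¬(∃r.C) ⊓ B): not entailed.

No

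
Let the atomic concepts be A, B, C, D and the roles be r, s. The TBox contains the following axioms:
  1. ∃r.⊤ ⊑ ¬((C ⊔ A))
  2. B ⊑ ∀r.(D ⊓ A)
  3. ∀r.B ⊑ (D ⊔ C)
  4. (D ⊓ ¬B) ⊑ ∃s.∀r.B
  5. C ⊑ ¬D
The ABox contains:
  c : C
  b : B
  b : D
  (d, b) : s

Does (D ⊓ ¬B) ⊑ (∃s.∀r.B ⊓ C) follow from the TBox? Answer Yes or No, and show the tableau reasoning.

No

1. (D ⊓ ¬B) ⊑ (∃s.∀r.B ⊓ C)  ⇔  ((D ⊓ ¬B) ⊓ (∀s.∃r.¬B ⊔ ¬C)) unsat w.r.t. T
   apply at x₀: (D ⊓ ¬B)⊑∃s.∀r.B
   open: L(x₀) ⊇ {D, ¬B, ¬C, ∀r.⊥, ∃s.∀r.B} (+ ∃-successors)
2. Hence (D ⊓ ¬B) ⊑ (∃s.∀r.B ⊓ C): not entailed.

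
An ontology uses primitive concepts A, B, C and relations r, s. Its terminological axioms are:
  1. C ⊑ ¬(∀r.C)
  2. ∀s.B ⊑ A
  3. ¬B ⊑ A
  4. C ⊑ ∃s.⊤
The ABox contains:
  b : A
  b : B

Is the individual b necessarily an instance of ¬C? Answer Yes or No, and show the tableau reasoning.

1. b : ¬C?  L(b) = {A, B} ∪ {C}
   apply at b: C⊑¬(∀r.C); C⊑∃s.⊤
   open: L(b) ⊇ {A, B, C, ∃r.¬C, ∃s.⊤} (+ ∃-successors) — b ∉ ¬C possible
2. Hence b : ¬C: not entailed.

No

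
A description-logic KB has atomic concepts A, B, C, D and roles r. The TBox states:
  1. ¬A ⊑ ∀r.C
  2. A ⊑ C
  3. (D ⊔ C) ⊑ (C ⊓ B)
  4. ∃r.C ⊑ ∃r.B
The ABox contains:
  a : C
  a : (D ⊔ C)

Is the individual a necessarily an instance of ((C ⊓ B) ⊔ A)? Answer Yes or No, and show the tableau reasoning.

Yes

1. a : ((C ⊓ B) ⊔ A)?  L(a) = {C, (D ⊔ C)} ∪ {((¬C ⊔ ¬B) ⊓ ¬A)}
   clash {B, ¬B} at a — a ∈ ((C ⊓ B) ⊔ A)
2. Hence a : ((C ⊓ B) ⊔ A): entailed.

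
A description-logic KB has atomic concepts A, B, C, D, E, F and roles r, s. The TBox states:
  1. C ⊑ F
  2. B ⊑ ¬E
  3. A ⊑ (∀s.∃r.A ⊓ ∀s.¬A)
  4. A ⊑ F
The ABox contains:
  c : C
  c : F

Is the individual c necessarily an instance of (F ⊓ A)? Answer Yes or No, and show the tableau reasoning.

1. c : (F ⊓ A)?  L(c) = {C, F} ∪ {(¬F ⊔ ¬A)}
   open: L(c) ⊇ {C, F, ¬A, ¬B} — c ∉ (F ⊓ A) possible
2. Hence c : (F ⊓ A): not entailed.

No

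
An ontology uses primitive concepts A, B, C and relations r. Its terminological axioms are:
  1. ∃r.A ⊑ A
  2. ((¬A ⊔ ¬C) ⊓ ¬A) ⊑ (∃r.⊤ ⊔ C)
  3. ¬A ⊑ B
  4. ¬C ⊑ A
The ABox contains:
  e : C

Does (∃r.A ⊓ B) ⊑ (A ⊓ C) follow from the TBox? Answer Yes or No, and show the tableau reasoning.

No

1. (∃r.A ⊓ B) ⊑ (A ⊓ C)  ⇔  ((∃r.A ⊓ B) ⊓ (¬A ⊔ ¬C)) unsat w.r.t. T
   apply at x₀: ∃r.A⊑A
   open: L(x₀) ⊇ {A, B, ¬C, ∃r.A} (+ ∃-successors)
2. Hence (∃r.A ⊓ B) ⊑ (A ⊓ C): not entailed.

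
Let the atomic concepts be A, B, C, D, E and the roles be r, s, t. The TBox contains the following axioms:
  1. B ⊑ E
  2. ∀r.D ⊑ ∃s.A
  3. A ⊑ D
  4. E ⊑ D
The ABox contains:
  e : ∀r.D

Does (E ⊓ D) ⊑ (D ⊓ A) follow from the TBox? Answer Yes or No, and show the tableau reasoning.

1. (E ⊓ D) ⊑ (D ⊓ A)  ⇔  ((E ⊓ D) ⊓ (¬D ⊔ ¬A)) unsat w.r.t. T
   open: L(x₀) ⊇ {D, E, ¬A, ∃r.¬D} (+ ∃-successors)
2. Hence (E ⊓ D) ⊑ (D ⊓ A): not entailed.

No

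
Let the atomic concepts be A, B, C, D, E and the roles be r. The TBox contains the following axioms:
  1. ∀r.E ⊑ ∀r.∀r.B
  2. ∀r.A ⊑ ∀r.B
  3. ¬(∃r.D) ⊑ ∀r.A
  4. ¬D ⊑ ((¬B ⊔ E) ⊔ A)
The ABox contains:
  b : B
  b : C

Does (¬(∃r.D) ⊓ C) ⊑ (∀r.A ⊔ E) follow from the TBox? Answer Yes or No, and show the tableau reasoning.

Yes

1. (¬(∃r.D) ⊓ C) ⊑ (∀r.A ⊔ E)  ⇔  ((∀r.¬D ⊓ C) ⊓ (∃r.¬A ⊓ ¬E)) unsat w.r.t. T
   all branches close; clash {A, ¬A} at an ∃-successor
2. Hence (¬(∃r.D) ⊓ C) ⊑ (∀r.A ⊔ E): entailed.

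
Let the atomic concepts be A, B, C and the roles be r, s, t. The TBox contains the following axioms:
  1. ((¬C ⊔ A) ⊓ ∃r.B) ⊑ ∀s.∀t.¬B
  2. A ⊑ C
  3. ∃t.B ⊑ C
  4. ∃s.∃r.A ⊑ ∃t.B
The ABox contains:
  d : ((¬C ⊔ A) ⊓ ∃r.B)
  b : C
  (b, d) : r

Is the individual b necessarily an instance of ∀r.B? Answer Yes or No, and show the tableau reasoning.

1. b : ∀r.B?  L(b) = {C} ∪ {∃r.¬B}
   open: L(b) ⊇ {C, ¬A, ∀s.∀r.¬A, ∃r.¬B} (+ ∃-successors) — b ∉ ∀r.B possible
2. Hence b : ∀r.B: not entailed.

No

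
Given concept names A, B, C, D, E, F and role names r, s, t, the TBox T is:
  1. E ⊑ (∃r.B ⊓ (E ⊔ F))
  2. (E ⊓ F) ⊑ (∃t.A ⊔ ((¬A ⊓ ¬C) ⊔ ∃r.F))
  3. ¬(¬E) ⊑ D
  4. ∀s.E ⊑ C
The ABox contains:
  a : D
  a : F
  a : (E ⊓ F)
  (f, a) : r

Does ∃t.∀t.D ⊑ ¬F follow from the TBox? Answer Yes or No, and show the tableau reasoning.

No

1. ∃t.∀t.D ⊑ ¬F  ⇔  (∃t.∀t.D ⊓ F) unsat w.r.t. T
   open: L(x₀) ⊇ {F, ¬E, ∃s.¬E, ∃t.∀t.D} (+ ∃-successors)
2. Hence ∃t.∀t.D ⊑ ¬F: not entailed.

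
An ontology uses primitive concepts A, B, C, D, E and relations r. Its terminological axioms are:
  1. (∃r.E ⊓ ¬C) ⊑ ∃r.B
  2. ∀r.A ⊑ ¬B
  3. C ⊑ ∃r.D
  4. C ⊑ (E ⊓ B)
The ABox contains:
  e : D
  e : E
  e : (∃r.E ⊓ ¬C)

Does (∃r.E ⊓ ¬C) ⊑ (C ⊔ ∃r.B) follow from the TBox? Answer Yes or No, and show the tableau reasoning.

1. (∃r.E ⊓ ¬C) ⊑ (C ⊔ ∃r.B)  ⇔  ((∃r.E ⊓ ¬C) ⊓ (¬C ⊓ ∀r.¬B)) unsat w.r.t. T
   all branches close; clash {B, ¬B} at an ∃-successor
2. Hence (∃r.E ⊓ ¬C) ⊑ (C ⊔ ∃r.B): entailed.

Yes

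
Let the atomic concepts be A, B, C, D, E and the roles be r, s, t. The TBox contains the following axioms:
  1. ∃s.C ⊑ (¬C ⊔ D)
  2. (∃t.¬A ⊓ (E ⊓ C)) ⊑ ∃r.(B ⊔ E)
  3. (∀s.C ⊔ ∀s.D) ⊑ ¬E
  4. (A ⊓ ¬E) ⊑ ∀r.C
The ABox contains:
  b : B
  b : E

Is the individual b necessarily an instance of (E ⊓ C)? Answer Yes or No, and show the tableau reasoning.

No

1. b : (E ⊓ C)?  L(b) = {B, E} ∪ {(¬E ⊔ ¬C)}
   open: L(b) ⊇ {B, E, ¬C, ∀s.¬C, ∃s.¬C, …} (+ ∃-successors) — b ∉ (E ⊓ C) possible
2. Hence b : (E ⊓ C): not entailed.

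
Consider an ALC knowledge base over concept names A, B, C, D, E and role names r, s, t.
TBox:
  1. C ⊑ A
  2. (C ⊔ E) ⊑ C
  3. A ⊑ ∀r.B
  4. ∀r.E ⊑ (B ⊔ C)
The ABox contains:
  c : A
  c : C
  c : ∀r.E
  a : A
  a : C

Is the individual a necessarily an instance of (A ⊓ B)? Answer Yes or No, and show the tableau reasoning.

1. a : (A ⊓ B)?  L(a) = {A, C} ∪ {(¬A ⊔ ¬B)}
   apply at a: A⊑∀r.B
   open: L(a) ⊇ {A, C, ¬B, ∀r.B, ∃r.¬E} (+ ∃-successors) — a ∉ (A ⊓ B) possible
2. Hence a : (A ⊓ B): not entailed.

No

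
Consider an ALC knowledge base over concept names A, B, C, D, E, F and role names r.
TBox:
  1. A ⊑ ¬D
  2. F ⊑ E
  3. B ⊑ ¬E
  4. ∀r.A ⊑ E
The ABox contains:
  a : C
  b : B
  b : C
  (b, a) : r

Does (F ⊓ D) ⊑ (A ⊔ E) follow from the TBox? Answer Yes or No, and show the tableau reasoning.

1. (F ⊓ D) ⊑ (A ⊔ E)  ⇔  ((F ⊓ D) ⊓ (¬A ⊓ ¬E)) unsat w.r.t. T
   all branches close; clash {E, ¬E} at x₀
2. Hence (F ⊓ D) ⊑ (A ⊔ E): entailed.

Yes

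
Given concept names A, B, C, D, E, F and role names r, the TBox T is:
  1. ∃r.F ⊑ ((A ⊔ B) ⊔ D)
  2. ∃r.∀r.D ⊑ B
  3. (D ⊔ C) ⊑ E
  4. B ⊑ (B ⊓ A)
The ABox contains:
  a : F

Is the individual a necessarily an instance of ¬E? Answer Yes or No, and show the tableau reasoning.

No

1. a : ¬E?  L(a) = {F} ∪ {E}
   open: L(a) ⊇ {E, F, ¬B, ∀r.¬F, ∀r.∃r.¬D} — a ∉ ¬E possible
2. Hence a : ¬E: not entailed.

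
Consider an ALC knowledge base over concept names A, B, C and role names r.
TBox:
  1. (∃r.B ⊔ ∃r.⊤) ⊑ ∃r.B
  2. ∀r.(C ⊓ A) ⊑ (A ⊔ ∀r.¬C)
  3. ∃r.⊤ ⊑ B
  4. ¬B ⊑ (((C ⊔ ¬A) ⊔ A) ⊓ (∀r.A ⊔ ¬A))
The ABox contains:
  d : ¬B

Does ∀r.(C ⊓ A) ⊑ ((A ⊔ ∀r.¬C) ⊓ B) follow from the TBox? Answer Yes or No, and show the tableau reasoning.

No

1. ∀r.(C ⊓ A) ⊑ ((A ⊔ ∀r.¬C) ⊓ B)  ⇔  (∀r.(C ⊓ A) ⊓ ((¬A ⊓ ∃r.C) ⊔ ¬B)) unsat w.r.t. T
   apply at x₀: ∀r.(C ⊓ A)⊑(A ⊔ ∀r.¬C)
   open: L(x₀) ⊇ {A, ¬B, ∀r.(C ⊓ A), ∀r.A, ∀r.¬B, …}
2. Hence ∀r.(C ⊓ A) ⊑ ((A ⊔ ∀r.¬C) ⊓ B): not entailed.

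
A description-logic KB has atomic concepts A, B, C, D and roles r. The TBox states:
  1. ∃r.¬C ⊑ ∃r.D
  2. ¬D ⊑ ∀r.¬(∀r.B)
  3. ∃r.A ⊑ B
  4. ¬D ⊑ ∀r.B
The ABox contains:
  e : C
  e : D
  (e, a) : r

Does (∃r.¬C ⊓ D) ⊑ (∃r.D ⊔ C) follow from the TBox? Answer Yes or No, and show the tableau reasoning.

1. (∃r.¬C ⊓ D) ⊑ (∃r.D ⊔ C)  ⇔  ((∃r.¬C ⊓ D) ⊓ (∀r.¬D ⊓ ¬C)) unsat w.r.t. T
   all branches close; clash {D, ¬D} at an ∃-successor
2. Hence (∃r.¬C ⊓ D) ⊑ (∃r.D ⊔ C): entailed.

Yes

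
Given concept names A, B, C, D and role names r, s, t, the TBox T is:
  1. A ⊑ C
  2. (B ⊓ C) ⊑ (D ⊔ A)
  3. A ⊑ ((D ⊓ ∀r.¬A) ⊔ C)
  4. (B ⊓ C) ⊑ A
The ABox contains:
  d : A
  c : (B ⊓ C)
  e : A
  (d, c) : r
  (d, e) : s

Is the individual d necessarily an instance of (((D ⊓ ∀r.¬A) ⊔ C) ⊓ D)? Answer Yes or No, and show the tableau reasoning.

1. d : (((D ⊓ ∀r.¬A) ⊔ C) ⊓ D)?  L(d) = {A} ∪ {(((¬D ⊔ ∃r.A) ⊓ ¬C) ⊔ ¬D)}
   apply at d: A⊑C; A⊑((D ⊓ ∀r.¬A) ⊔ C)
   open: L(d) ⊇ {A, C, ¬B, ¬D} — d ∉ (((D ⊓ ∀r.¬A) ⊔ C) ⊓ D) possible
2. Hence d : (((D ⊓ ∀r.¬A) ⊔ C) ⊓ D): not entailed.

No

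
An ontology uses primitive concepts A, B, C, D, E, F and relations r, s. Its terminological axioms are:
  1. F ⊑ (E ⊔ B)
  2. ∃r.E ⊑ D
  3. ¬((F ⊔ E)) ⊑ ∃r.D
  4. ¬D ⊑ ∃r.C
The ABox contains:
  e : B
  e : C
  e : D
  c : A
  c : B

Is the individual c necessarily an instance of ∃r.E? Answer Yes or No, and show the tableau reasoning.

No

1. c : ∃r.E?  L(c) = {A, B} ∪ {∀r.¬E}
   open: L(c) ⊇ {A, B, D, F, ∀r.¬E} — c ∉ ∃r.E possible
2. Hence c : ∃r.E: not entailed.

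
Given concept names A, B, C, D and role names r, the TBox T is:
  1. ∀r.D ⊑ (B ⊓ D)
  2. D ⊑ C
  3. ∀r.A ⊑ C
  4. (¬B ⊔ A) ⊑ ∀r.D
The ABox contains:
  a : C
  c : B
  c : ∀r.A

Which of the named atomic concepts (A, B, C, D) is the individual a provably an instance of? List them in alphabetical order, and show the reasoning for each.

1. a : A?  L(a) = {C} ∪ {¬A}
   open: L(a) ⊇ {B, C, ¬A, ∃r.¬D} (+ ∃-successors) — a ∉ A possible
2. a : B?  L(a) = {C} ∪ {¬B}
   clash {B, ¬B} at a — a ∈ B
3. a : C?  L(a) = {C} ∪ {¬C}
   clash {C, ¬C} at a — a ∈ C
4. a : D?  L(a) = {C} ∪ {¬D}
   open: L(a) ⊇ {B, C, ¬A, ¬D, ∃r.¬D} (+ ∃-successors) — a ∉ D possible
5. Entailed for a: {B, C}

{B, C}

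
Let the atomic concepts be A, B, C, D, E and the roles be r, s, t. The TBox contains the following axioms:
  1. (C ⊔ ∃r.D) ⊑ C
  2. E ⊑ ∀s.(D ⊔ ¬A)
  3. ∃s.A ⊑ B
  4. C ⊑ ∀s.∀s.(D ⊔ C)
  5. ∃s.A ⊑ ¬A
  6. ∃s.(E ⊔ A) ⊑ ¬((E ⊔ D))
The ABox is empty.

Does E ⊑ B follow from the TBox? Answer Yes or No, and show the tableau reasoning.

No

1. E ⊑ B  ⇔  (E ⊓ ¬B) unsat w.r.t. T
   apply at x₀: E⊑∀s.(D ⊔ ¬A)
   open: L(x₀) ⊇ {E, ¬B, ¬C, ∀r.¬D, ∀s.(D ⊔ ¬A), …}
2. Hence E ⊑ B: not entailed.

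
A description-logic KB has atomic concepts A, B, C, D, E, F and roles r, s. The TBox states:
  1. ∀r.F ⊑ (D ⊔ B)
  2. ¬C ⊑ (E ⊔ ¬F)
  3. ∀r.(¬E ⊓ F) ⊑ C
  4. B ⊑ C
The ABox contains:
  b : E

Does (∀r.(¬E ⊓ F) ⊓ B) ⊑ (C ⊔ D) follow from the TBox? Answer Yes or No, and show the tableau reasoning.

Yes

1. (∀r.(¬E ⊓ F) ⊓ B) ⊑ (C ⊔ D)  ⇔  ((∀r.(¬E ⊓ F) ⊓ B) ⊓ (¬C ⊓ ¬D)) unsat w.r.t. T
   all branches close; clash {C, ¬C} at x₀
2. Hence (∀r.(¬E ⊓ F) ⊓ B) ⊑ (C ⊔ D): entailed.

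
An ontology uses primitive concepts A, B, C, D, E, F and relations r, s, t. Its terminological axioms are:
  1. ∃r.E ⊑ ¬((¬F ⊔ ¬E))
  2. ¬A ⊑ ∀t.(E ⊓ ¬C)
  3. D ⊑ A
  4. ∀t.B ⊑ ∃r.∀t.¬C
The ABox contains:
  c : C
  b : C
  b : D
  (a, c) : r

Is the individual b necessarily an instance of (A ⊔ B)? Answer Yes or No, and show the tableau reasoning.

1. b : (A ⊔ B)?  L(b) = {C, D} ∪ {(¬A ⊓ ¬B)}
   clash {A, ¬A} at b — b ∈ (A ⊔ B)
2. Hence b : (A ⊔ B): entailed.

Yes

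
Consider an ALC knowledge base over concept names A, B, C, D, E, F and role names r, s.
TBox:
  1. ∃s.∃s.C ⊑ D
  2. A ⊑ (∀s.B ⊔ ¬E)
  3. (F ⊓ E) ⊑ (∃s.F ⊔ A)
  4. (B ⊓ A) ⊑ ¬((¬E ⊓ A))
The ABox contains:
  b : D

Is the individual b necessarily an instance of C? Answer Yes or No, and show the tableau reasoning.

1. b : C?  L(b) = {D} ∪ {¬C}
   open: L(b) ⊇ {D, ¬A, ¬B, ¬C, ¬F} — b ∉ C possible
2. Hence b : C: not entailed.

No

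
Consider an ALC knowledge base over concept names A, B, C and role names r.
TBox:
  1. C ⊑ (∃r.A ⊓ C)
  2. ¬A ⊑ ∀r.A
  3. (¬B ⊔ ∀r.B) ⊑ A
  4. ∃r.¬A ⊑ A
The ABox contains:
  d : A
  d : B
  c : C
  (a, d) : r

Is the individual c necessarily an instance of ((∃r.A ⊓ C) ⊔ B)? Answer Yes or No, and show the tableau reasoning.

Yes

1. c : ((∃r.A ⊓ C) ⊔ B)?  L(c) = {C} ∪ {((∀r.¬A ⊔ ¬C) ⊓ ¬B)}
   clash {C, ¬C} at c — c ∈ ((∃r.A ⊓ C) ⊔ B)
2. Hence c : ((∃r.A ⊓ C) ⊔ B): entailed.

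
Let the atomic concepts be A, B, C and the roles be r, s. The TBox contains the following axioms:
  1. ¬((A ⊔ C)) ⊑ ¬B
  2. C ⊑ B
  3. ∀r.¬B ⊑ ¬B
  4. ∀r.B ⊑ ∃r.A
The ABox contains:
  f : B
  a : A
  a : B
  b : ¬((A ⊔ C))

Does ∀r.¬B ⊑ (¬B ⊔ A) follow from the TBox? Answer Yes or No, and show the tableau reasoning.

1. ∀r.¬B ⊑ (¬B ⊔ A)  ⇔  (∀r.¬B ⊓ (B ⊓ ¬A)) unsat w.r.t. T
   all branches close; clash {B, ¬B} at x₀
2. Hence ∀r.¬B ⊑ (¬B ⊔ A): entailed.

Yes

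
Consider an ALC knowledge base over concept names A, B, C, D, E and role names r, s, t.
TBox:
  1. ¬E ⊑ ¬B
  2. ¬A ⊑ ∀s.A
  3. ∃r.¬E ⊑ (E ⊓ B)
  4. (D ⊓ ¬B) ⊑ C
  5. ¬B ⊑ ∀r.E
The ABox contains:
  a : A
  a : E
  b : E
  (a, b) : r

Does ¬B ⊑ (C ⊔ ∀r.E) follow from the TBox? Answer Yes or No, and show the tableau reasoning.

Yes

1. ¬B ⊑ (C ⊔ ∀r.E)  ⇔  (¬B ⊓ (¬C ⊓ ∃r.¬E)) unsat w.r.t. T
   all branches close; clash {C, ¬C} at x₀
2. Hence ¬B ⊑ (C ⊔ ∀r.E): entailed.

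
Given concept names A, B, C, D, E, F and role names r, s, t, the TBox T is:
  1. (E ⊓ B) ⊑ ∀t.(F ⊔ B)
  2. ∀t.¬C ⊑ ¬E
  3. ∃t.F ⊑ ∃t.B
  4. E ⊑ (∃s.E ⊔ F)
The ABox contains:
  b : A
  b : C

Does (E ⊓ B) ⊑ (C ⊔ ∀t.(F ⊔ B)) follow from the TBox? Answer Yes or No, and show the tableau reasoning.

1. (E ⊓ B) ⊑ (C ⊔ ∀t.(F ⊔ B))  ⇔  ((E ⊓ B) ⊓ (¬C ⊓ ∃t.(¬F ⊓ ¬B))) unsat w.r.t. T
   all branches close; clash {E, ¬E} at x₀
2. Hence (E ⊓ B) ⊑ (C ⊔ ∀t.(F ⊔ B)): entailed.

Yes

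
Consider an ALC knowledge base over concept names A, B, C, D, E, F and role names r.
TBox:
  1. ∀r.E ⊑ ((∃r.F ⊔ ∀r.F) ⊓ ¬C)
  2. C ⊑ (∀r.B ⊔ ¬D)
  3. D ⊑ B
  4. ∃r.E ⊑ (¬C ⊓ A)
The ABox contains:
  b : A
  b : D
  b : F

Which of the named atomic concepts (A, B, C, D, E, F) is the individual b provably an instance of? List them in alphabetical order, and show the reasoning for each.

{A, B, D, F}

1. b : A?  L(b) = {A, D, F} ∪ {¬A}
   clash {A, ¬A} at b — b ∈ A
2. b : B?  L(b) = {A, D, F} ∪ {¬B}
   clash {B, ¬B} at b — b ∈ B
3. b : C?  L(b) = {A, D, F} ∪ {¬C}
   apply at b: D⊑B
   open: L(b) ⊇ {A, B, D, F, ¬C, …} (+ ∃-successors) — b ∉ C possible
4. b : D?  L(b) = {A, D, F} ∪ {¬D}
   clash {D, ¬D} at b — b ∈ D
5. b : E?  L(b) = {A, D, F} ∪ {¬E}
   apply at b: D⊑B
   open: L(b) ⊇ {A, B, D, F, ¬C, …} (+ ∃-successors) — b ∉ E possible
6. b : F?  L(b) = {A, D, F} ∪ {¬F}
   clash {F, ¬F} at b — b ∈ F
7. Entailed for b: {A, B, D, F}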